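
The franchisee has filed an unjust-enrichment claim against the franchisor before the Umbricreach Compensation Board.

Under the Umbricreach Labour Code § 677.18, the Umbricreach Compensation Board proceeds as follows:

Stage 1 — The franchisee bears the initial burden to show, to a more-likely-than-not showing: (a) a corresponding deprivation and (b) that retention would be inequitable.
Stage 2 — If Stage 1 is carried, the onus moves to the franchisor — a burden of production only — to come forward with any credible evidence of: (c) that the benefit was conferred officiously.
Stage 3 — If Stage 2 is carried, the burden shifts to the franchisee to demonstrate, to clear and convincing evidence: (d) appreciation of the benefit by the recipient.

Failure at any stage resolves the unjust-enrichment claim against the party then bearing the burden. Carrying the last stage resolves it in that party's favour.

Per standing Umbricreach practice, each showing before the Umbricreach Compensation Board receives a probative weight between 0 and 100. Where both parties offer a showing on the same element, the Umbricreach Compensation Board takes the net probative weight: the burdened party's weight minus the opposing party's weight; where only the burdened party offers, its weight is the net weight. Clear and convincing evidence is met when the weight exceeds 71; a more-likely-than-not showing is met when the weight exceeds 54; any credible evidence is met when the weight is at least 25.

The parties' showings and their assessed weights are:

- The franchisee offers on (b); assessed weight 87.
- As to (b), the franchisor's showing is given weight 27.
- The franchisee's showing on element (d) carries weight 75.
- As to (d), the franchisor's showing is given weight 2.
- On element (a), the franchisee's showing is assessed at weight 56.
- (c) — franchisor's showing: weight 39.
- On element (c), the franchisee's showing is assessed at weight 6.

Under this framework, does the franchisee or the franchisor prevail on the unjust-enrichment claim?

Stage 1 (franchisee, a more-likely-than-not showing, weight exceeds 54): (a) 56 > 54 — meets; (b) net 87−27=60 > 54 — meets.
  All elements met. The burden passes to the franchisor.
Stage 2 (franchisor, any credible evidence, weight is at least 25): (c) net 39−6=33 ≥ 25 — meets.
  Stage 2 is satisfied; the onus moves to the franchisee.
Stage 3 (franchisee, clear and convincing evidence, weight exceeds 71): (d) net 75−2=73 > 71 — meets.
  All elements met at the final stage.
All stages carried — the franchisee prevails.

franchisee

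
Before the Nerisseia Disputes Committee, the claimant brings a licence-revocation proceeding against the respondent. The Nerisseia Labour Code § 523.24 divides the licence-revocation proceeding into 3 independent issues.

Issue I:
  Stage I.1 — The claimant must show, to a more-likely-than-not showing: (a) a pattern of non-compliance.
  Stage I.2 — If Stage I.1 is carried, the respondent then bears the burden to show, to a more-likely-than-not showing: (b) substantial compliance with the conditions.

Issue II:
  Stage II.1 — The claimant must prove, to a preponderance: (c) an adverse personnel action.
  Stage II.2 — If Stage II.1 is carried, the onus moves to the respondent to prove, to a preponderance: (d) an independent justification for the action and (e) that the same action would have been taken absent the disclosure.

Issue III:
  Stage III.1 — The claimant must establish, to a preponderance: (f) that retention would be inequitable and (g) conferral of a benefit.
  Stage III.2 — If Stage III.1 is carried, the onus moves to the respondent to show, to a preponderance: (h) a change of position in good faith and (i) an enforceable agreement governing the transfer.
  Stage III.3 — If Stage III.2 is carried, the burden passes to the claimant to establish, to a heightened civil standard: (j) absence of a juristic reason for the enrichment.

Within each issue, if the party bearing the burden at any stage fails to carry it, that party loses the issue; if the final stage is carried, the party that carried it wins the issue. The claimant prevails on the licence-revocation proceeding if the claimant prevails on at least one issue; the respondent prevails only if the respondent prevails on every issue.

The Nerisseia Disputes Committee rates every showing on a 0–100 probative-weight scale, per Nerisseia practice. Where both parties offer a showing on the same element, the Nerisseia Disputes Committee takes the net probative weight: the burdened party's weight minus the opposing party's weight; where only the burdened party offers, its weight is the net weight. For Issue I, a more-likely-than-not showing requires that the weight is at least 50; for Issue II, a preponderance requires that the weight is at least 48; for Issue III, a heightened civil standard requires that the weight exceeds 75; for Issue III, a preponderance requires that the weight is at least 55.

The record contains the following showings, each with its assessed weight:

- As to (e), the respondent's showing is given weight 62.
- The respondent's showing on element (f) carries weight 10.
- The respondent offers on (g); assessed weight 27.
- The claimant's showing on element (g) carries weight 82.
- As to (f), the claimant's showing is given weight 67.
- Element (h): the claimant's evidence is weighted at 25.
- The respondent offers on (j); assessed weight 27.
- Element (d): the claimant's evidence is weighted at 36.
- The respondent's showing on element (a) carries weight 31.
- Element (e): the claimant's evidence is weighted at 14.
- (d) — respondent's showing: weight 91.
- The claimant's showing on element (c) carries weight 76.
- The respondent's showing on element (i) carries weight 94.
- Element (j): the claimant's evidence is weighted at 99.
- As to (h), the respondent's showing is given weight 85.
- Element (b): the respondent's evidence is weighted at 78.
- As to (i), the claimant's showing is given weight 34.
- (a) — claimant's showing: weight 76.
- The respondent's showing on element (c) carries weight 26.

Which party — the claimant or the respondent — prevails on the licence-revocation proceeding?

respondent

— Issue I —
At Stage I.1 the claimant must meet a more-likely-than-not showing (weight is at least 50): on (a) the weight is 76 less the opposing 31 gives net 45, which does not reach 50, so (a) does not meet the standard.
  Stage I.1 not carried; the claimant fails its burden.
So the respondent prevails on this issue.
— Issue II —
Stage II.1 (claimant, a preponderance, weight is at least 48): (c) net 76−26=50 ≥ 48 — meets.
  All elements met. The burden passes to the respondent.
Stage II.2 (respondent, a preponderance, weight is at least 48): (d) net 91−36=55 ≥ 48 — meets; (e) net 62−14=48 ≥ 48 — meets.
  All elements met at the final stage.
With every stage satisfied, the respondent prevails on this issue.
— Issue III —
At Stage III.1 the claimant must meet a preponderance (weight is at least 55): on (f) the weight is 67 less the opposing 10 gives net 57, ≥ 55, so (f) meets the standard; on (g) the weight is 82 less the opposing 27 gives net 55, which does reach 55, so (g) meets the standard.
  All elements met. The burden passes to the respondent.
At Stage III.2 the respondent must meet a preponderance (weight is at least 55): on (h) the weight is 85 less the opposing 25 gives net 60, ≥ 55, so (h) meets the standard; on (i) the weight is 94 less the opposing 34 gives net 60, which does reach 55, so (i) meets the standard.
  Stage III.2 carried; the burden shifts to the claimant.
At Stage III.3 the claimant must meet a heightened civil standard (weight exceeds 75): on (j) the weight is 99 less the opposing 27 gives net 72, ≤ 75, so (j) does not meet the standard.
  Stage III.3 not carried; the claimant fails its burden.
So the respondent prevails on this issue.
Per-issue: Issue I → respondent; Issue II → respondent; Issue III → respondent. The claimant must prevail on at least one issue; overall, the respondent prevails.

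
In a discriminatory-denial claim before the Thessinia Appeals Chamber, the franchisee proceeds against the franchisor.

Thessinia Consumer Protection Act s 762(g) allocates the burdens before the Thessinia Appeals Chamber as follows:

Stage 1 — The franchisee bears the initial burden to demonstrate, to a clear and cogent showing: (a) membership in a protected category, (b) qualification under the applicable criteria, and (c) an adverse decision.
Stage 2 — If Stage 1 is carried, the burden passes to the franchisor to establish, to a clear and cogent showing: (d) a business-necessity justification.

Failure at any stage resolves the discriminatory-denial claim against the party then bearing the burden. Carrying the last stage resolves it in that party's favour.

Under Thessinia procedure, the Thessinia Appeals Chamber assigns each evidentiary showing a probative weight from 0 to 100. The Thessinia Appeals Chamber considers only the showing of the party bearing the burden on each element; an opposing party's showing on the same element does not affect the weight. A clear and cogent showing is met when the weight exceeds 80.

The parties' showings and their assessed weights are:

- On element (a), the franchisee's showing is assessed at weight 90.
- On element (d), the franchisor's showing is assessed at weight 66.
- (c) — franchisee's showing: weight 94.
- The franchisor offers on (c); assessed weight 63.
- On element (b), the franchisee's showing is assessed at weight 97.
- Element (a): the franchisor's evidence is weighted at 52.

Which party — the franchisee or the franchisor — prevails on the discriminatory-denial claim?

Stage 1 — burden on franchisee; standard: a clear and cogent showing (weight exceeds 80).
    (a): 90 (franchisor's 52 disregarded) > 80 [met]
    (b): 97 > 80 [met]
    (c): 94 (franchisor's 63 disregarded) > 80 [met]
  Stage 1 carried; the burden shifts to the franchisor.
Stage 2 — burden on franchisor; standard: a clear and cogent showing (weight exceeds 80).
    (d): 66 ≤ 80 [not met]
  The franchisor does not carry Stage 2.
The franchisee prevails.

franchisee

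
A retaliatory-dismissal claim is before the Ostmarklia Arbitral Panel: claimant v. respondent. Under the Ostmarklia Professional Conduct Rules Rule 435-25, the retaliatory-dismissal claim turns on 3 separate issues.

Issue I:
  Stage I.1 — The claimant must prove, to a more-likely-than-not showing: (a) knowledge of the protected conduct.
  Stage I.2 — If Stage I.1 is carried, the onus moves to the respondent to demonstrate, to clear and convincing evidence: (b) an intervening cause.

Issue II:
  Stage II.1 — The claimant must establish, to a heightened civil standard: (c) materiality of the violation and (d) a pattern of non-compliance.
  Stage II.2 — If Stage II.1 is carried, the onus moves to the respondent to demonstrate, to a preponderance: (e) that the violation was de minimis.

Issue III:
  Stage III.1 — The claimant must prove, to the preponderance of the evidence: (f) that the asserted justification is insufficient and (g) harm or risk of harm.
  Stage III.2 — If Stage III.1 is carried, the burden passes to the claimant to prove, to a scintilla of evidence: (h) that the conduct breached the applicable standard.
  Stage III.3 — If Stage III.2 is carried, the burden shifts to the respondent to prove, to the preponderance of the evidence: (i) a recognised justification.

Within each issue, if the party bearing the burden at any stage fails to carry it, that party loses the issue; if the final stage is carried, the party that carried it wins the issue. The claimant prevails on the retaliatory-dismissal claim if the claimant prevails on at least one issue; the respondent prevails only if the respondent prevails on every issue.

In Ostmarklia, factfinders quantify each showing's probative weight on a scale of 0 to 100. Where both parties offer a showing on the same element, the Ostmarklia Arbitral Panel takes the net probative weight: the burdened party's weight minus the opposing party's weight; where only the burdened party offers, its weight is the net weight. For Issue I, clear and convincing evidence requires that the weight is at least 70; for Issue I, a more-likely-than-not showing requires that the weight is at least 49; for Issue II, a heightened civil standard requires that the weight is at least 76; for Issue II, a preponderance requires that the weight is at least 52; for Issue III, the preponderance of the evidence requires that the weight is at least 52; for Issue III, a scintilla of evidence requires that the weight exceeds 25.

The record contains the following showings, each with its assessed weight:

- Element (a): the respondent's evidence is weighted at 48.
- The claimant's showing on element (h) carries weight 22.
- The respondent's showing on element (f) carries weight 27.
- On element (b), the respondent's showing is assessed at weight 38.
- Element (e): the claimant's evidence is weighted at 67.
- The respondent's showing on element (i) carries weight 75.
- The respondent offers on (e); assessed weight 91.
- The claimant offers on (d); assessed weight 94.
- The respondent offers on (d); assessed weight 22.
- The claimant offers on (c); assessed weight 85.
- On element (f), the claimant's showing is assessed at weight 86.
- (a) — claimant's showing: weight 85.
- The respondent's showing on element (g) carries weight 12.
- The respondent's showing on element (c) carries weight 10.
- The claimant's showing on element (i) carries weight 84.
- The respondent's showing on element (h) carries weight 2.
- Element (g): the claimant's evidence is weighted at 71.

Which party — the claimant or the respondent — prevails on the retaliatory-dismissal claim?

respondent

— Issue I —
Stage I.1 (claimant, a more-likely-than-not showing, weight is at least 49): (a) net 85−48=37 < 49 — fails.
  Not every element is met, so the claimant fails to carry Stage I.1.
The respondent prevails on this issue.
— Issue II —
At Stage II.1 the claimant must meet a heightened civil standard (weight is at least 76): on (c) the weight is 85 less the opposing 10 gives net 75, < 76, so (c) does not meet the standard; on (d) the weight is 94 less the opposing 22 gives net 72, < 76, so (d) does not meet the standard.
  Not every element is met, so the claimant fails to carry Stage II.1.
The analysis ends at Stage II.1; the respondent prevails on this issue.
— Issue III —
Stage III.1 (claimant, the preponderance of the evidence, weight is at least 52): (f) net 86−27=59 ≥ 52 — meets; (g) net 71−12=59 ≥ 52 — meets.
  Stage III.1 is satisfied; the claimant continues to bear the burden.
Stage III.2 (claimant, a scintilla of evidence, weight exceeds 25): (h) net 22−2=20 ≤ 25 — fails.
  Stage III.2 not carried; the claimant fails its burden.
The respondent prevails on this issue.
Per-issue: Issue I → respondent; Issue II → respondent; Issue III → respondent. The claimant must prevail on at least one issue; overall, the respondent prevails.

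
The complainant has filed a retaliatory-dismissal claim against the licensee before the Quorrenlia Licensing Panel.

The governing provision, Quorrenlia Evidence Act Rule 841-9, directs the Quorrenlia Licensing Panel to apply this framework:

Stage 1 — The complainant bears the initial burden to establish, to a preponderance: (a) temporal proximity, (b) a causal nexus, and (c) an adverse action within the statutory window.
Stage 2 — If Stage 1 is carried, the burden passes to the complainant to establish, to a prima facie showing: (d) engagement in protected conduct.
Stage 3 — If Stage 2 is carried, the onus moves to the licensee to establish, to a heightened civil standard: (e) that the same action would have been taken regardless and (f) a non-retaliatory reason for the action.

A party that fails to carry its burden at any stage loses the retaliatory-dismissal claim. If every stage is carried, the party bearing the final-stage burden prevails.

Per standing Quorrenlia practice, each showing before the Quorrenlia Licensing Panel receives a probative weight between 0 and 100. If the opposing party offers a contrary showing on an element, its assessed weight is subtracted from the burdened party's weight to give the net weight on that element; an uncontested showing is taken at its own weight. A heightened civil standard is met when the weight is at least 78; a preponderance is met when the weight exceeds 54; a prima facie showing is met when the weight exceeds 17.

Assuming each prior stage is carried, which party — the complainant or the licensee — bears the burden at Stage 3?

licensee

Stage 3's rule assigns the burden to the licensee (to a heightened civil standard).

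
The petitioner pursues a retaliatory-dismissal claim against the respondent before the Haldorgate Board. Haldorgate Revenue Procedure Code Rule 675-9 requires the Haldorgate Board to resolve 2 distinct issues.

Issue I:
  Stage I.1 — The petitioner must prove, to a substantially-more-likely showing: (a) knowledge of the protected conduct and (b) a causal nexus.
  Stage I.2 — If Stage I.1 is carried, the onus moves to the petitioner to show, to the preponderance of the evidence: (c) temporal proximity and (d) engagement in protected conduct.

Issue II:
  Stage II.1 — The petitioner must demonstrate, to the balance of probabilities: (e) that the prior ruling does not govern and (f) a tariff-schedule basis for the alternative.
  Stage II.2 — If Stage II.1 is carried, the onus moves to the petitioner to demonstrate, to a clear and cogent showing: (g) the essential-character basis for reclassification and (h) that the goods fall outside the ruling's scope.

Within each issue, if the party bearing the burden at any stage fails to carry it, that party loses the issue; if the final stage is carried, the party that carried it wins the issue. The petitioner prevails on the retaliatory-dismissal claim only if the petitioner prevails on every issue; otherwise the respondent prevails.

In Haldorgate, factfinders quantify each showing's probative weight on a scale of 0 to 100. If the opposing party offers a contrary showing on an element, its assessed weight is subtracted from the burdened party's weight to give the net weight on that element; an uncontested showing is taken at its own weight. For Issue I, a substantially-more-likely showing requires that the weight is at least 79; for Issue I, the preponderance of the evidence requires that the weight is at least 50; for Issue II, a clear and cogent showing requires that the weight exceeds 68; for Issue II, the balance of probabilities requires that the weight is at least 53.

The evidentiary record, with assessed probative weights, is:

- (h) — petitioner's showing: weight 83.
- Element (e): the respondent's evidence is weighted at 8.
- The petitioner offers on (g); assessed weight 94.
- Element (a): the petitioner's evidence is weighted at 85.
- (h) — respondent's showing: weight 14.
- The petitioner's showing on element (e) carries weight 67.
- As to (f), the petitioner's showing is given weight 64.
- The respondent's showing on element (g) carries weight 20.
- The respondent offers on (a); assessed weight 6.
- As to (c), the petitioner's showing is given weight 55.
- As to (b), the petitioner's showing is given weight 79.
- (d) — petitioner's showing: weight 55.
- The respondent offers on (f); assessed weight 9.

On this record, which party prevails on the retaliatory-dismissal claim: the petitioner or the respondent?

— Issue I —
Stage I.1 — burden on petitioner; standard: a substantially-more-likely showing (weight is at least 79).
    (a): 85 − 6 = 79 ≥ 79 [met]
    (b): 79 ≥ 79 [met]
  Stage I.1 is satisfied; the petitioner continues to bear the burden.
Stage I.2 — burden on petitioner; standard: the preponderance of the evidence (weight is at least 50).
    (c): 55 ≥ 50 [met]
    (d): 55 ≥ 50 [met]
  The petitioner carries the last stage.
All stages carried — the petitioner prevails on this issue.
— Issue II —
Stage II.1 — burden on petitioner; standard: the balance of probabilities (weight is at least 53).
    (e): 67 − 8 = 59 ≥ 53 [met]
    (f): 64 − 9 = 55 ≥ 53 [met]
  All elements met. The petitioner retains the burden for Stage II.2.
Stage II.2 — burden on petitioner; standard: a clear and cogent showing (weight exceeds 68).
    (g): 94 − 20 = 74 > 68 [met]
    (h): 83 − 14 = 69 > 68 [met]
  Stage II.2 carried; the final stage is satisfied.
With every stage satisfied, the petitioner prevails on this issue.
Per-issue: Issue I → petitioner; Issue II → petitioner. The petitioner must prevail on every issue; overall, the petitioner prevails.

petitioner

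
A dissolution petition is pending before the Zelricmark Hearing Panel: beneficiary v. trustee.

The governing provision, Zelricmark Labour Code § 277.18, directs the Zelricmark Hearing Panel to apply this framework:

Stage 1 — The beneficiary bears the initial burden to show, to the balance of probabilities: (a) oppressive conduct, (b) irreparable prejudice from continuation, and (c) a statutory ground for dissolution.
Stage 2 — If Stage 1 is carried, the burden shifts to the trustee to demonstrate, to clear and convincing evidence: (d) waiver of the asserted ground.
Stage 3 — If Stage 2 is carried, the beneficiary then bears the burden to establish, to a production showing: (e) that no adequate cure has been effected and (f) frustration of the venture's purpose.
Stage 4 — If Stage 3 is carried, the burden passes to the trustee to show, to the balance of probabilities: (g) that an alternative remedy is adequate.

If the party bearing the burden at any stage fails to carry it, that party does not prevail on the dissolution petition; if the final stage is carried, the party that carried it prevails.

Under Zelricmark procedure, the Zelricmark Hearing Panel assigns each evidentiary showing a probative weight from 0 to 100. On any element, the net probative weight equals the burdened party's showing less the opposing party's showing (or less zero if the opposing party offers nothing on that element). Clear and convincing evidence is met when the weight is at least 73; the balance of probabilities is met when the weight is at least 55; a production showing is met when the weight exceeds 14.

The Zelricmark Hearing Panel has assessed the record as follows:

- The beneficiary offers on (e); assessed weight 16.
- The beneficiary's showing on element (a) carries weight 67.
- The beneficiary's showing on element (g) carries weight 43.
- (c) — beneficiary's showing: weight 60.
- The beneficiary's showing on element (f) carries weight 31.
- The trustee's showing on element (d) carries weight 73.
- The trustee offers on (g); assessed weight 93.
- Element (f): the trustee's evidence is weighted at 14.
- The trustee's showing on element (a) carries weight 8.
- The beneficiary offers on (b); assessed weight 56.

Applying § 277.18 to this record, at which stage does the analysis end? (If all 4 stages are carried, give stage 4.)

stage 4

Stage 1 (beneficiary, the balance of probabilities, weight is at least 55): (a) net 67−8=59 ≥ 55 — meets; (b) 56 ≥ 55 — meets; (c) 60 ≥ 55 — meets.
  The beneficiary carries Stage 1; the trustee now bears the burden.
Stage 2 (trustee, clear and convincing evidence, weight is at least 73): (d) 73 ≥ 73 — meets.
  The trustee carries Stage 2; the beneficiary now bears the burden.
Stage 3 (beneficiary, a production showing, weight exceeds 14): (e) 16 > 14 — meets; (f) net 31−14=17 > 14 — meets.
  All elements met. The burden passes to the trustee.
Stage 4 (trustee, the balance of probabilities, weight is at least 55): (g) net 93−43=50 < 55 — fails.
  The trustee does not carry Stage 4.
The analysis ends at Stage 4; the beneficiary prevails.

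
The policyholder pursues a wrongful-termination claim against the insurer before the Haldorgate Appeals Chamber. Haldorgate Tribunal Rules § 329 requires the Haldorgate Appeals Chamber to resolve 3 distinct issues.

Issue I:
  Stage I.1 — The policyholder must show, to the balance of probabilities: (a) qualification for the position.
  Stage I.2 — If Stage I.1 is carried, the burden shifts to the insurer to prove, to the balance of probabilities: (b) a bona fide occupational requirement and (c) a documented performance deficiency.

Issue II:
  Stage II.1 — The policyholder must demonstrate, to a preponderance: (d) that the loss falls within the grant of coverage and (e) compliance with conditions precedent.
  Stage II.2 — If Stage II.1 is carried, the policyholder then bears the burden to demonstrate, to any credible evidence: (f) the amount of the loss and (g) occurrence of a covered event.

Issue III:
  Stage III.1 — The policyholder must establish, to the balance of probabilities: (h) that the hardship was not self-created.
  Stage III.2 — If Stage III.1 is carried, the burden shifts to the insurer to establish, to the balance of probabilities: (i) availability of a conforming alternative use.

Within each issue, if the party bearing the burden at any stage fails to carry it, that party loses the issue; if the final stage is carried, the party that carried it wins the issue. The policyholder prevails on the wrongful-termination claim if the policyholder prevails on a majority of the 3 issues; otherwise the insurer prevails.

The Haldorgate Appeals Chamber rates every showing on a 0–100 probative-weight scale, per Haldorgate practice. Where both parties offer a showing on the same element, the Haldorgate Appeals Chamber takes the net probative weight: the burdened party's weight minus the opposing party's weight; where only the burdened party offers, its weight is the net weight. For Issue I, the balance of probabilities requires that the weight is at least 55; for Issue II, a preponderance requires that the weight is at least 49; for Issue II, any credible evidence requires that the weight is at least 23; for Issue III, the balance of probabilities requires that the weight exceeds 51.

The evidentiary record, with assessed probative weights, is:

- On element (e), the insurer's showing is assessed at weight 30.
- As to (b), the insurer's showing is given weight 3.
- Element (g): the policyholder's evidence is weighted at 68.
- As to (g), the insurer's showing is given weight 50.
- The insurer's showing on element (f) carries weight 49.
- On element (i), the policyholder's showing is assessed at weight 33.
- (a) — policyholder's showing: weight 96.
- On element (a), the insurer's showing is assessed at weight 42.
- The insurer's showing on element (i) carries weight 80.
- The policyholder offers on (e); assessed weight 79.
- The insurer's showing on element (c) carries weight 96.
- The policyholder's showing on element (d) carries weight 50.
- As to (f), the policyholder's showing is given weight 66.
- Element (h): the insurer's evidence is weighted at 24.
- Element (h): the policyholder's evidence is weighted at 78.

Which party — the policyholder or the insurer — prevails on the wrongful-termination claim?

insurer

— Issue I —
Stage I.1 — burden on policyholder; standard: the balance of probabilities (weight is at least 55).
    (a): 96 − 42 = 54 < 55 [not met]
  Not every element is met, so the policyholder fails to carry Stage I.1.
So the insurer prevails on this issue.
— Issue II —
Stage II.1 (policyholder, a preponderance, weight is at least 49): (d) 50 ≥ 49 — meets; (e) net 79−30=49 ≥ 49 — meets.
  Stage II.1 is satisfied; the policyholder continues to bear the burden.
Stage II.2 (policyholder, any credible evidence, weight is at least 23): (f) net 66−49=17 < 23 — fails; (g) net 68−50=18 < 23 — fails.
  Not every element is met, so the policyholder fails to carry Stage II.2.
The analysis ends at Stage II.2; the insurer prevails on this issue.
— Issue III —
At Stage III.1 the policyholder must meet the balance of probabilities (weight exceeds 51): on (h) the weight is 78 less the opposing 24 gives net 54, > 51, so (h) meets the standard.
  Stage III.1 carried; the burden shifts to the insurer.
At Stage III.2 the insurer must meet the balance of probabilities (weight exceeds 51): on (i) the weight is 80 less the opposing 33 gives net 47, ≤ 51, so (i) does not meet the standard.
  Not every element is met, so the insurer fails to carry Stage III.2.
So the policyholder prevails on this issue.
Per-issue: Issue I → insurer; Issue II → insurer; Issue III → policyholder. The policyholder must prevail on a majority of issues; overall, the insurer prevails.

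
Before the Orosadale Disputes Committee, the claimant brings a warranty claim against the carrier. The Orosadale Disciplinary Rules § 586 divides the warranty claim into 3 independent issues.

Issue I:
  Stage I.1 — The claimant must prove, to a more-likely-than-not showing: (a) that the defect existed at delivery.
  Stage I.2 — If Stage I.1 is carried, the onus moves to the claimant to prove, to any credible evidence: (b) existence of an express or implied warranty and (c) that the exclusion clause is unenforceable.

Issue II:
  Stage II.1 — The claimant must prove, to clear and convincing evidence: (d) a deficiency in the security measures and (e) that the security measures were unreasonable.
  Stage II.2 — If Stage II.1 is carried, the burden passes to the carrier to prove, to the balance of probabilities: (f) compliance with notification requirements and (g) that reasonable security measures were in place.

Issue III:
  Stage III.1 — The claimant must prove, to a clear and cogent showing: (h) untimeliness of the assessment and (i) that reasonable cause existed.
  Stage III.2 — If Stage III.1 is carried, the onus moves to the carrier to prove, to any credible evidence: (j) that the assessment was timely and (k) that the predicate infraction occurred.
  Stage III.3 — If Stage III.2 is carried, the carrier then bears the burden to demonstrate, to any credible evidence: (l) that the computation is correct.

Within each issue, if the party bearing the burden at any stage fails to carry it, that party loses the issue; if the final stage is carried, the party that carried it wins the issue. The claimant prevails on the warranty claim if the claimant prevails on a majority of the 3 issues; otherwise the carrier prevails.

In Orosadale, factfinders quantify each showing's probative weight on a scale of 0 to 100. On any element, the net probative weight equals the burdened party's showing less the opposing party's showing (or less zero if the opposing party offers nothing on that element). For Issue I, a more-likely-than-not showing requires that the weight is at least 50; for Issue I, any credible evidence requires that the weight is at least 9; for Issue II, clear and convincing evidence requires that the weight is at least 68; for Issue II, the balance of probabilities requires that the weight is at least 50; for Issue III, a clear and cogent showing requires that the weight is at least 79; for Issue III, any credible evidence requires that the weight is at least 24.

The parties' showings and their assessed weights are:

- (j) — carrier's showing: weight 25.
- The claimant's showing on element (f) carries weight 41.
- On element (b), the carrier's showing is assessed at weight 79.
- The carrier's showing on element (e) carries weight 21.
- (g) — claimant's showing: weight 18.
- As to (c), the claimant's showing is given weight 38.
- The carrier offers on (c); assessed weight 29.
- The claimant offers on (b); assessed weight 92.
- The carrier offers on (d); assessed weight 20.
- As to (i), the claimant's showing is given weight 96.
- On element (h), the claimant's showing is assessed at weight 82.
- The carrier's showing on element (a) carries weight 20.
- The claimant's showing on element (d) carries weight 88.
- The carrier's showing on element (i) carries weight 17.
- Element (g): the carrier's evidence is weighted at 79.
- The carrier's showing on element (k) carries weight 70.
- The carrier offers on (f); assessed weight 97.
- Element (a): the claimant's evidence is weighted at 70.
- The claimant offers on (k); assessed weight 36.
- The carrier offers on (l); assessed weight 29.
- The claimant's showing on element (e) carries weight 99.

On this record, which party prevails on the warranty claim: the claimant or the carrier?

— Issue I —
Stage I.1 (claimant, a more-likely-than-not showing, weight is at least 50): (a) net 70−20=50 ≥ 50 — meets.
  Stage I.1 is satisfied; the claimant continues to bear the burden.
Stage I.2 (claimant, any credible evidence, weight is at least 9): (b) net 92−79=13 ≥ 9 — meets; (c) net 38−29=9 ≥ 9 — meets.
  Stage I.2 carried; the final stage is satisfied.
Every stage carried; the claimant prevails on this issue.
— Issue II —
At Stage II.1 the claimant must meet clear and convincing evidence (weight is at least 68): on (d) the weight is 88 less the opposing 20 gives net 68, which does reach 68, so (d) meets the standard; on (e) the weight is 99 less the opposing 21 gives net 78, which does reach 68, so (e) meets the standard.
  The claimant carries Stage II.1; the carrier now bears the burden.
At Stage II.2 the carrier must meet the balance of probabilities (weight is at least 50): on (f) the weight is 97 less the opposing 41 gives net 56, ≥ 50, so (f) meets the standard; on (g) the weight is 79 less the opposing 18 gives net 61, ≥ 50, so (g) meets the standard.
  Stage II.2 carried; the final stage is satisfied.
All stages carried — the carrier prevails on this issue.
— Issue III —
At Stage III.1 the claimant must meet a clear and cogent showing (weight is at least 79): on (h) the weight is 82, which does reach 79, so (h) meets the standard; on (i) the weight is 96 less the opposing 17 gives net 79, which does reach 79, so (i) meets the standard.
  Stage III.1 carried; the burden shifts to the carrier.
At Stage III.2 the carrier must meet any credible evidence (weight is at least 24): on (j) the weight is 25, ≥ 24, so (j) meets the standard; on (k) the weight is 70 less the opposing 36 gives net 34, which does reach 24, so (k) meets the standard.
  All elements met. The carrier retains the burden for Stage III.3.
At Stage III.3 the carrier must meet any credible evidence (weight is at least 24): on (l) the weight is 29, which does reach 24, so (l) meets the standard.
  The carrier carries the last stage.
All stages carried — the carrier prevails on this issue.
Per-issue: Issue I → claimant; Issue II → carrier; Issue III → carrier. The claimant must prevail on a majority of issues; overall, the carrier prevails.

carrier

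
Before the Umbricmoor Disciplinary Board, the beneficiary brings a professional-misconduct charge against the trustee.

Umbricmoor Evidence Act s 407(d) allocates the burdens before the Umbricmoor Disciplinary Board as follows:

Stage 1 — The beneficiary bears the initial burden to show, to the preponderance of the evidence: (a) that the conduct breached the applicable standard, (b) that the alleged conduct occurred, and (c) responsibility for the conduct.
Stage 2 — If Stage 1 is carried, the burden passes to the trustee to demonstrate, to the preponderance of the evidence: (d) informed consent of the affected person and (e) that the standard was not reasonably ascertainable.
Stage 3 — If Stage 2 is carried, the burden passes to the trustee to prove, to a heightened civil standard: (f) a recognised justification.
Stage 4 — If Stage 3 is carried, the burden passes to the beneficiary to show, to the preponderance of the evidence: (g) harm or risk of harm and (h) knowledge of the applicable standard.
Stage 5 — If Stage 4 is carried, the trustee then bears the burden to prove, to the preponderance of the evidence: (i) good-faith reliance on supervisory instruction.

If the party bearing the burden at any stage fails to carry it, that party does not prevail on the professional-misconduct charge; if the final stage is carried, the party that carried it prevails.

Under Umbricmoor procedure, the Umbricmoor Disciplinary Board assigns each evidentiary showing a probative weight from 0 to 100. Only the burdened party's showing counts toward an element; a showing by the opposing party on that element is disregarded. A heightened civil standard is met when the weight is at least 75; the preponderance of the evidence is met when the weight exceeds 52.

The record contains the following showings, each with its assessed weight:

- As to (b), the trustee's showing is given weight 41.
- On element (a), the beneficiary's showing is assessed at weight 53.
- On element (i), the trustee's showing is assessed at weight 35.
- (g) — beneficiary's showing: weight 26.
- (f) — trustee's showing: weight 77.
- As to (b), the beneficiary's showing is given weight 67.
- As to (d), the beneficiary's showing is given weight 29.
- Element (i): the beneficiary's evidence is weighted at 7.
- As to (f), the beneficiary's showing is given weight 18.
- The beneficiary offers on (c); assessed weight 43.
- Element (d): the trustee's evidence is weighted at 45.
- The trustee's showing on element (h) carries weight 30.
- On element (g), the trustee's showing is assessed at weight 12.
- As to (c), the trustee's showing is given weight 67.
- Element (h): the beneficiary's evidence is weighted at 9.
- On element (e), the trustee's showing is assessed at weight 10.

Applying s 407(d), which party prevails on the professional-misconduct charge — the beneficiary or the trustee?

trustee

Stage 1 — burden on beneficiary; standard: the preponderance of the evidence (weight exceeds 52).
    (a): 53 > 52 [met]
    (b): 67 (trustee's 41 disregarded) > 52 [met]
    (c): 43 (trustee's 67 disregarded) ≤ 52 [not met]
  Stage 1 not carried; the beneficiary fails its burden.
So the trustee prevails.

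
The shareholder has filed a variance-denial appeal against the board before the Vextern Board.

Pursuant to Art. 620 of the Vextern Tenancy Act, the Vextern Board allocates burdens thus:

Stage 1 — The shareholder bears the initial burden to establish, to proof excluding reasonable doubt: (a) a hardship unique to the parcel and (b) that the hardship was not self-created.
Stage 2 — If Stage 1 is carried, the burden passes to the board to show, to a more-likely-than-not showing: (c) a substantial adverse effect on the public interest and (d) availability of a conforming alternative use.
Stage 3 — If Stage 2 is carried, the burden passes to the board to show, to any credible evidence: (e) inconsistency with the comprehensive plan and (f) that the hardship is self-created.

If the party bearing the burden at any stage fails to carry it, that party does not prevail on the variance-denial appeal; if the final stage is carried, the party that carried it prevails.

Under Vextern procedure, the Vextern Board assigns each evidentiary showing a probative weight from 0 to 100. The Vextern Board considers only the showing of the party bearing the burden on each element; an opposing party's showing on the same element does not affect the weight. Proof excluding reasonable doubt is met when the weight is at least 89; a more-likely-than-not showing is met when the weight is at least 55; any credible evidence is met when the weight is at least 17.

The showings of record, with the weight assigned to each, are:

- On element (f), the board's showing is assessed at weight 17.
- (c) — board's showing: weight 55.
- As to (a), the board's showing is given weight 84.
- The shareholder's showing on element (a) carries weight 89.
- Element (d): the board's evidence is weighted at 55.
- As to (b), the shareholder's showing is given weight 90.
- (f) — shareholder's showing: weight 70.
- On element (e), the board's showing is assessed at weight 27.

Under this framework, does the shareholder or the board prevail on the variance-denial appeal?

board

Stage 1 (shareholder, proof excluding reasonable doubt, weight is at least 89): (a) 89 (board's 84 disregarded) ≥ 89 — meets; (b) 90 ≥ 89 — meets.
  Stage 1 is satisfied; the onus moves to the board.
Stage 2 (board, a more-likely-than-not showing, weight is at least 55): (c) 55 ≥ 55 — meets; (d) 55 ≥ 55 — meets.
  Stage 2 carried; the burden remains with the board.
Stage 3 (board, any credible evidence, weight is at least 17): (e) 27 ≥ 17 — meets; (f) 17 (shareholder's 70 disregarded) ≥ 17 — meets.
  Stage 3 carried; the final stage is satisfied.
Every stage carried; the board prevails.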